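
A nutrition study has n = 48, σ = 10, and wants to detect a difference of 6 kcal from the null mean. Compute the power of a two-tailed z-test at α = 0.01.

SE = σ/√n = 10/√48 = 1.443. Non-centrality λ = d/SE = 6/1.443 = 4.157. Power ≈ Φ(λ - z_{α/2}) = Φ(4.157 - 2.576) = Φ(1.581) = 0.943.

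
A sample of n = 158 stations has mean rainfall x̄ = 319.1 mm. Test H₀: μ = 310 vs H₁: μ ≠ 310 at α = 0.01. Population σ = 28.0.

z = (x̄ - μ₀)/(σ/√n) = (319.1 - 310)/(28.0/√158) = 4.085. Critical value: ±2.576. Since |4.085| > 2.576, Reject H₀.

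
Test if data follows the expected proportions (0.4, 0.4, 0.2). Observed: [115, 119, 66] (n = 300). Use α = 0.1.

Expected: [120.0, 120.0, 60.0]. χ² = 0.817. df = 2, critical = 4.605. Fail to reject H₀.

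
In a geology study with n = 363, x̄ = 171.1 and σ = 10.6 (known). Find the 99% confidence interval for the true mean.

CI = x̄ ± z*(σ/√n) = 171.1 ± 2.576(10.6/√363) = 171.1 ± 1.43 = (169.67, 172.53)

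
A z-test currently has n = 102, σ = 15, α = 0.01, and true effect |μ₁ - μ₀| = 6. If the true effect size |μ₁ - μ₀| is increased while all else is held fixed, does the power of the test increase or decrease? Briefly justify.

Power increases: a larger true effect increases the non-centrality λ = |μ₁ - μ₀|/(σ/√n).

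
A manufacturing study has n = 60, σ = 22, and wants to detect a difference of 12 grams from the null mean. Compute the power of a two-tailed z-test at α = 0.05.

SE = σ/√n = 22/√60 = 2.84. Non-centrality λ = d/SE = 12/2.84 = 4.225. Power ≈ Φ(λ - z_{α/2}) = Φ(4.225 - 1.96) = Φ(2.265) = 0.988.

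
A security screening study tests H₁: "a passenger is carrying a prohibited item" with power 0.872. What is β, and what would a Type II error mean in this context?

β = 1 - power = 1 - 0.872 = 0.128. A Type II error is failing to reject H₀ when H₀ is false (false negative) — here, failing to conclude that a passenger is carrying a prohibited item when in fact it is true. Consequence: letting a prohibited item through — security breach.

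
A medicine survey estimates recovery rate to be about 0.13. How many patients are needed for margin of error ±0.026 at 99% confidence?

n = z²p(1-p)/E² = 2.576²×0.13×0.87/0.026² = 1110.2 → n = 1111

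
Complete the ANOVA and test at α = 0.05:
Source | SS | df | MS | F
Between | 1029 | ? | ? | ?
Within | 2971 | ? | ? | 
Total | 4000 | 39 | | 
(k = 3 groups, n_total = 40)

df_between = 2, df_within = 37. MS_between = 514.5, MS_within = 80.3. F = 6.407, F_crit ≈ 3.252. Reject H₀.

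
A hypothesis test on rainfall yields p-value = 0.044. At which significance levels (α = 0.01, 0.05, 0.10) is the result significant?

p = 0.044. Significant at: α = 0.05, 0.1.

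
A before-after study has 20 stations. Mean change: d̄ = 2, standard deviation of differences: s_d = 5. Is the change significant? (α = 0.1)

t = d̄/(s_d/√n) = 2/(5/√20) = 1.789. df = 19, critical t = ±1.729. Reject H₀.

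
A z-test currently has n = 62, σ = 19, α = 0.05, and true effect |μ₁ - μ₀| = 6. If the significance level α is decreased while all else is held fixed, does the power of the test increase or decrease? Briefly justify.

Power decreases: a smaller α raises the critical value, so less of the H₁ sampling distribution falls in the rejection region.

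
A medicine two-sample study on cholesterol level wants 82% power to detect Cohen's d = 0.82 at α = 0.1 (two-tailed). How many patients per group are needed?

z_{α/2} = 1.645, z_β = Φ⁻¹(0.82) = 0.915. For large effect (d = 0.82): n per group = 2(z_{α/2} + z_β)²/d² = 2(1.645 + 0.915)²/0.82² = 19.5 → 20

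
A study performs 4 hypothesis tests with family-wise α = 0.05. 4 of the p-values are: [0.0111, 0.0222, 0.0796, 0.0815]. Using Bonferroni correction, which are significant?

Bonferroni α = 0.05/4 = 0.0125. Significant p-values: [0.0111]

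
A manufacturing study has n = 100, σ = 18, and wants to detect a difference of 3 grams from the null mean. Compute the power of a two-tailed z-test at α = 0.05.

SE = σ/√n = 18/√100 = 1.8. Non-centrality λ = d/SE = 3/1.8 = 1.667. Power ≈ Φ(λ - z_{α/2}) = Φ(1.667 - 1.96) = Φ(-0.293) = 0.385.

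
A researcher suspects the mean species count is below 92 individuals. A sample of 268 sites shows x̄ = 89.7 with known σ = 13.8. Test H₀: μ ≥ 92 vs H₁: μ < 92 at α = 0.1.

z = -2.728. Critical value: -1.28. Reject H₀.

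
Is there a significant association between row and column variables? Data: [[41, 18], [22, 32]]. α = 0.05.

χ² = 9.447. df = 1, critical = 3.841. Reject H₀. Variables are dependent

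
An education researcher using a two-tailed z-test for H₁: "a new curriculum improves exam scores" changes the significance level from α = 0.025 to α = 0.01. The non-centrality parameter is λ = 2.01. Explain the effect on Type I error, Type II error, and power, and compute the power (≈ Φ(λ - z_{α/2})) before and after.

Decreasing α from 0.025 to 0.01:
• Type I error rate decreases (α is the Type I rate by definition).
• Critical value moves from z_{α/2} = 2.241 to 2.576, so power = Φ(λ - z_{α/2}) goes from Φ(2.01 - 2.241) = 0.409 to Φ(2.01 - 2.576) = 0.286.
• Type II error rate β = 1 - power therefore increases (0.591 → 0.714).
Appropriate when false positives are costly — here, adopting a curriculum that gives no real benefit — disruption for nothing.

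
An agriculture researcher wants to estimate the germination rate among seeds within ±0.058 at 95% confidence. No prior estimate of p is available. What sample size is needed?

Conservative approach: use p = 0.5 (maximizes p(1-p) = 0.25). n = z²(0.25)/E² = 1.96²×0.25/0.058² = 285.5 → n = 286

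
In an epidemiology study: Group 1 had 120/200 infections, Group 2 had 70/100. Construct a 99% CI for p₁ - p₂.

p̂₁ = 0.6, p̂₂ = 0.7. Difference = -0.1. CI = (-0.248, 0.048)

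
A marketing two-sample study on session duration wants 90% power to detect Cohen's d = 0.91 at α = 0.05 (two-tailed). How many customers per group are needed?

z_{α/2} = 1.96, z_β = Φ⁻¹(0.9) = 1.282. For large effect (d = 0.91): n per group = 2(z_{α/2} + z_β)²/d² = 2(1.96 + 1.282)²/0.91² = 25.4 → 26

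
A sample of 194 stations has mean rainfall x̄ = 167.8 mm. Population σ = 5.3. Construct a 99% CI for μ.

CI = x̄ ± z*(σ/√n) = 167.8 ± 2.576(5.3/√194) = 167.8 ± 0.98 = (166.82, 168.78)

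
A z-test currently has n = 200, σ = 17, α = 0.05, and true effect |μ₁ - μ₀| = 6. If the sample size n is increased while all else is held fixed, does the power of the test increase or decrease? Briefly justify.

Power increases: a larger n shrinks the standard error σ/√n, moving the sampling distribution under H₁ further from the critical value.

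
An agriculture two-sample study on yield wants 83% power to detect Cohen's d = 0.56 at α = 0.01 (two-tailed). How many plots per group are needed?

z_{α/2} = 2.576, z_β = Φ⁻¹(0.83) = 0.954. For medium effect (d = 0.56): n per group = 2(z_{α/2} + z_β)²/d² = 2(2.576 + 0.954)²/0.56² = 79.5 → 80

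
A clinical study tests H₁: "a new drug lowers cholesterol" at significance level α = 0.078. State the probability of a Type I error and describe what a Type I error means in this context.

P(Type I error) = α = 0.078. A Type I error is rejecting H₀ when H₀ is actually true (false positive) — here, concluding that a new drug lowers cholesterol when in fact this is not the case. Consequence: approving an ineffective drug — patients take a useless medication and may skip effective alternatives.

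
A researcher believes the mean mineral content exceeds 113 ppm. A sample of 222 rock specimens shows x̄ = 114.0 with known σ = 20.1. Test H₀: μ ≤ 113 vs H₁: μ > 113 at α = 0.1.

z = 0.741. Critical value: 1.28. Fail to reject H₀.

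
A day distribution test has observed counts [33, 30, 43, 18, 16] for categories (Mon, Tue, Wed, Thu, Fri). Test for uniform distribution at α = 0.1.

Expected = 28 each. χ² = Σ(O-E)²/E = 17.786. df = 4, critical value = 7.779. Reject H₀.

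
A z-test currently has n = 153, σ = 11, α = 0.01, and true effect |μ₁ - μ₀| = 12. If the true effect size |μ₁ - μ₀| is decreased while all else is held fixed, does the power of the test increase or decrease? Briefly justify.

Power decreases: a smaller true effect decreases the non-centrality λ = |μ₁ - μ₀|/(σ/√n).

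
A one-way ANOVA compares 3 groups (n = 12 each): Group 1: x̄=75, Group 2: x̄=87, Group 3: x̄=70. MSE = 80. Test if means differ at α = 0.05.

Grand mean = 77.33. SS_between = 1832.0, MS_between = 916.0. F = 11.45, F_crit ≈ 3.285. Reject H₀.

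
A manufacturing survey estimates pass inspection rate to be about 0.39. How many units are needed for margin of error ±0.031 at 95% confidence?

n = z²p(1-p)/E² = 1.96²×0.39×0.61/0.031² = 951.01 → n = 952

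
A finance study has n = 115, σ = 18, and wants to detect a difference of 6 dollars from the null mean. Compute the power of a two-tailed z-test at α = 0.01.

SE = σ/√n = 18/√115 = 1.679. Non-centrality λ = d/SE = 6/1.679 = 3.575. Power ≈ Φ(λ - z_{α/2}) = Φ(3.575 - 2.576) = Φ(0.999) = 0.841.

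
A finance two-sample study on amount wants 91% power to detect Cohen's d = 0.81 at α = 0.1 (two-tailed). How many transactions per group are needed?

z_{α/2} = 1.645, z_β = Φ⁻¹(0.91) = 1.341. For large effect (d = 0.81): n per group = 2(z_{α/2} + z_β)²/d² = 2(1.645 + 1.341)²/0.81² = 27.2 → 28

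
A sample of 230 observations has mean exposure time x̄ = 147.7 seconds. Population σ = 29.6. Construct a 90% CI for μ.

CI = x̄ ± z*(σ/√n) = 147.7 ± 1.645(29.6/√230) = 147.7 ± 3.21 = (144.49, 150.91)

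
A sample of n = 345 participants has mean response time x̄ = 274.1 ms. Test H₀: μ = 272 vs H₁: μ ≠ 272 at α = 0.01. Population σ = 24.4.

z = (x̄ - μ₀)/(σ/√n) = (274.1 - 272)/(24.4/√345) = 1.599. Critical value: ±2.576. Since |1.599| ≤ 2.576, Fail to reject H₀.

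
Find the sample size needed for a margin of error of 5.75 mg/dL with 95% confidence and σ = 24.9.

n = (z*σ/E)² = (1.96×24.9/5.75)² = 72.04 → n = 73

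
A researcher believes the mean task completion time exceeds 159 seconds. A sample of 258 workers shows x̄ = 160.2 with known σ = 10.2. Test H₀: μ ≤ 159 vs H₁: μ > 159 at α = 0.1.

z = 1.89. Critical value: 1.28. Reject H₀.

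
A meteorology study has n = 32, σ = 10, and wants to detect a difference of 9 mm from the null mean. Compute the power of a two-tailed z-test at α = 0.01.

SE = σ/√n = 10/√32 = 1.768. Non-centrality λ = d/SE = 9/1.768 = 5.091. Power ≈ Φ(λ - z_{α/2}) = Φ(5.091 - 2.576) = Φ(2.515) = 0.994.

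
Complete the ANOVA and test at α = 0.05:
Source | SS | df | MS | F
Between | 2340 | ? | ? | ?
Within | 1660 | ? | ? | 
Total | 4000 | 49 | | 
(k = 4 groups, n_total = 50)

df_between = 3, df_within = 46. MS_between = 780.0, MS_within = 36.09. F = 21.614, F_crit ≈ 2.807. Reject H₀.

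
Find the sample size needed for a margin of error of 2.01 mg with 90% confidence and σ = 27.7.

n = (z*σ/E)² = (1.645×27.7/2.01)² = 513.9 → n = 514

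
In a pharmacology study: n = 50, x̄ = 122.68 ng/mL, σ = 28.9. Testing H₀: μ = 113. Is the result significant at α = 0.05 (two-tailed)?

z = (122.68 - 113)/(28.9/√50) = 2.368. Since |z| > 1.96, significant at α = 0.05.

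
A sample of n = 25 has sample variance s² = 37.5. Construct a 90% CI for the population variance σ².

df = 24. χ²_{0.05} = 36.415, χ²_{0.95} = 13.848. CI for σ² = ((n-1)s²/χ²_{α/2}, (n-1)s²/χ²_{1-α/2}) = (24·37.5/36.415, 24·37.5/13.848) = (24.72, 64.99)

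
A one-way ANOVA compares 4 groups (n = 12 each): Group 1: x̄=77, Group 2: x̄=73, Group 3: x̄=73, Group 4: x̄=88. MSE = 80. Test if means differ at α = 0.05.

Grand mean = 77.75. SS_between = 1809.0, MS_between = 603.0. F = 7.537, F_crit ≈ 2.816. Reject H₀.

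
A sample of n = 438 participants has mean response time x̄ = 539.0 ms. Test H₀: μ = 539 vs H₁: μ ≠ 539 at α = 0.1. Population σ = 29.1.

z = (x̄ - μ₀)/(σ/√n) = (539.0 - 539)/(29.1/√438) = 0.0. Critical value: ±1.645. Since |0.0| ≤ 1.645, Fail to reject H₀.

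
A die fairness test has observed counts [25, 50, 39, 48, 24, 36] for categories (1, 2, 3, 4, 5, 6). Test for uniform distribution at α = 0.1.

Expected = 37 each. χ² = Σ(O-E)²/E = 16.432. df = 5, critical value = 9.236. Reject H₀.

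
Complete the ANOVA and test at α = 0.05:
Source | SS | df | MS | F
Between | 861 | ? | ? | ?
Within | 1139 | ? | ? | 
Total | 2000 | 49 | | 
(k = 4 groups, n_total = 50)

df_between = 3, df_within = 46. MS_between = 287.0, MS_within = 24.76. F = 11.591, F_crit ≈ 2.807. Reject H₀.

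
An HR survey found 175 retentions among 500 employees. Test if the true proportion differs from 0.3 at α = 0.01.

p̂ = 0.35, p₀ = 0.3. z = (p̂ - p₀)/√(p₀(1-p₀)/n) = 2.44. Critical: ±2.576. Fail to reject H₀.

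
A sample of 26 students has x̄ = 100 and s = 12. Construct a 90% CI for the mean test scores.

CI = x̄ ± t*(s/√n) = 100 ± 1.708(12/√26) = (95.98, 104.02)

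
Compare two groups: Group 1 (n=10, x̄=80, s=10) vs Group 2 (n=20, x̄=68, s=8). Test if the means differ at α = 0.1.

Pooled sp = 8.69. t = 3.564, df = 28. Critical t = ±1.701. Reject H₀.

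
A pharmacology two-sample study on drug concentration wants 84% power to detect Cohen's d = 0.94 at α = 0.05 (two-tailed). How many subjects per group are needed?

z_{α/2} = 1.96, z_β = Φ⁻¹(0.84) = 0.994. For large effect (d = 0.94): n per group = 2(z_{α/2} + z_β)²/d² = 2(1.96 + 0.994)²/0.94² = 19.8 → 20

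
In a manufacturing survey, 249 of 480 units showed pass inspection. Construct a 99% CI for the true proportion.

p̂ = 0.519. CI = p̂ ± z*√(p̂(1-p̂)/n) = (0.46, 0.577)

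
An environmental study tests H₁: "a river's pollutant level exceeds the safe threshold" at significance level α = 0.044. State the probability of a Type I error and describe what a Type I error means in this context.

P(Type I error) = α = 0.044. A Type I error is rejecting H₀ when H₀ is actually true (false positive) — here, concluding that a river's pollutant level exceeds the safe threshold when in fact this is not the case. Consequence: shutting down a compliant factory unnecessarily.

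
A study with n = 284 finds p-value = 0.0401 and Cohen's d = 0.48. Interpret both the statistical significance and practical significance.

Statistically significant (p = 0.0401 < 0.05). Cohen's d = 0.48 indicates a small effect size. Both statistical and practical significance should be considered.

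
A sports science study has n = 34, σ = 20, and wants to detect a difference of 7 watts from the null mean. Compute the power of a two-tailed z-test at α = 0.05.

SE = σ/√n = 20/√34 = 3.43. Non-centrality λ = d/SE = 7/3.43 = 2.041. Power ≈ Φ(λ - z_{α/2}) = Φ(2.041 - 1.96) = Φ(0.081) = 0.532.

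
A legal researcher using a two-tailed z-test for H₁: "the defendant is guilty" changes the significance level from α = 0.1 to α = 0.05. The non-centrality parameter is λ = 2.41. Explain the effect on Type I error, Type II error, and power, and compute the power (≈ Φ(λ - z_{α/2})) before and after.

Decreasing α from 0.1 to 0.05:
• Type I error rate decreases (α is the Type I rate by definition).
• Critical value moves from z_{α/2} = 1.645 to 1.96, so power = Φ(λ - z_{α/2}) goes from Φ(2.41 - 1.645) = 0.778 to Φ(2.41 - 1.96) = 0.674.
• Type II error rate β = 1 - power therefore increases (0.222 → 0.326).
Appropriate when false positives are costly — here, convicting an innocent person.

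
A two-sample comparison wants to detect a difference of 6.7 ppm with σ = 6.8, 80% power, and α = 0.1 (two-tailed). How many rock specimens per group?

n per group = 2(z_α/2 + z_β)²σ²/d² = 2×(1.645 + 0.84)²×6.8²/6.7² = 12.7 → n = 13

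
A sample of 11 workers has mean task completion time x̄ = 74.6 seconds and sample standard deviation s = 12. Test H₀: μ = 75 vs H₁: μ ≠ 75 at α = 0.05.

t = (x̄ - μ₀)/(s/√n) = (74.6 - 75)/(12/√11) = -0.111. df = 10, critical t = ±2.228. Fail to reject H₀.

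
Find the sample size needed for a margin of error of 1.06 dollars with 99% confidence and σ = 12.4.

n = (z*σ/E)² = (2.576×12.4/1.06)² = 908.1 → n = 909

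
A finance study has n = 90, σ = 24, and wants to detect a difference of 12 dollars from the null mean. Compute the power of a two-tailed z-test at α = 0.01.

SE = σ/√n = 24/√90 = 2.53. Non-centrality λ = d/SE = 12/2.53 = 4.743. Power ≈ Φ(λ - z_{α/2}) = Φ(4.743 - 2.576) = Φ(2.167) = 0.985.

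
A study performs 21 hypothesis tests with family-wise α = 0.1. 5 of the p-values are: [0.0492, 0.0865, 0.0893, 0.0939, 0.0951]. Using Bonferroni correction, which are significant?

Bonferroni α = 0.1/21 = 0.00476. None of the given p-values are significant.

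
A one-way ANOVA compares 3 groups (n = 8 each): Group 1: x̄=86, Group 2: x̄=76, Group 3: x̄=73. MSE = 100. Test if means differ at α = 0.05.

Grand mean = 78.33. SS_between = 741.33, MS_between = 370.67. F = 3.707, F_crit ≈ 3.467. Reject H₀.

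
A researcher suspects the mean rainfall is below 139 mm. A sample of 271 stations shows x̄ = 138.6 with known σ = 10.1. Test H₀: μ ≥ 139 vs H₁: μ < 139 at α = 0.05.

z = -0.652. Critical value: -1.645. Fail to reject H₀.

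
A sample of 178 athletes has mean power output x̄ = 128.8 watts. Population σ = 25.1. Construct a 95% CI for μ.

CI = x̄ ± z*(σ/√n) = 128.8 ± 1.96(25.1/√178) = 128.8 ± 3.69 = (125.11, 132.49)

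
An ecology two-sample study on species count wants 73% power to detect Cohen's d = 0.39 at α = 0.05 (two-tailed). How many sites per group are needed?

z_{α/2} = 1.96, z_β = Φ⁻¹(0.73) = 0.613. For small effect (d = 0.39): n per group = 2(z_{α/2} + z_β)²/d² = 2(1.96 + 0.613)²/0.39² = 87.1 → 88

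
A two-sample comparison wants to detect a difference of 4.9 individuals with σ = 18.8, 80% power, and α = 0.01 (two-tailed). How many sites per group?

n per group = 2(z_α/2 + z_β)²σ²/d² = 2×(2.576 + 0.84)²×18.8²/4.9² = 343.5 → n = 344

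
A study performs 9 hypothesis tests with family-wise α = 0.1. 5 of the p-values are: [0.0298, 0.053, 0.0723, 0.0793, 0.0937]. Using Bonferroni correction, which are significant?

Bonferroni α = 0.1/9 = 0.01111. None of the given p-values are significant.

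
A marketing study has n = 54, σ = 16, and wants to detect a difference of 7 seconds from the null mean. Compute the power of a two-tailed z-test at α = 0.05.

SE = σ/√n = 16/√54 = 2.177. Non-centrality λ = d/SE = 7/2.177 = 3.215. Power ≈ Φ(λ - z_{α/2}) = Φ(3.215 - 1.96) = Φ(1.255) = 0.895.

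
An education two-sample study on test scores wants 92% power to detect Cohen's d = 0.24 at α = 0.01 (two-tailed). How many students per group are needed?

z_{α/2} = 2.576, z_β = Φ⁻¹(0.92) = 1.405. For small effect (d = 0.24): n per group = 2(z_{α/2} + z_β)²/d² = 2(2.576 + 1.405)²/0.24² = 550.3 → 551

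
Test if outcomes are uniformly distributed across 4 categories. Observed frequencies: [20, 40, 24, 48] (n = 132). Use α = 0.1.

Expected = 33 each. χ² = Σ(O-E)²/E = 15.879. df = 3, critical value = 6.251. Reject H₀.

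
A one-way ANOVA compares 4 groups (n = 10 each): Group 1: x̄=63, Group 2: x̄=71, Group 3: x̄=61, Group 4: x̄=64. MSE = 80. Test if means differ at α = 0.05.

Grand mean = 64.75. SS_between = 567.5, MS_between = 189.17. F = 2.365, F_crit ≈ 2.866. Fail to reject H₀.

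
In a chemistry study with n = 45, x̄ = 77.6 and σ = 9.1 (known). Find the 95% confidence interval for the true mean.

CI = x̄ ± z*(σ/√n) = 77.6 ± 1.96(9.1/√45) = 77.6 ± 2.66 = (74.94, 80.26)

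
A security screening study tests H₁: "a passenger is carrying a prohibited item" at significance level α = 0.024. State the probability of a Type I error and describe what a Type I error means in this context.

P(Type I error) = α = 0.024. A Type I error is rejecting H₀ when H₀ is actually true (false positive) — here, concluding that a passenger is carrying a prohibited item when in fact this is not the case. Consequence: detaining an innocent passenger — delay and inconvenience.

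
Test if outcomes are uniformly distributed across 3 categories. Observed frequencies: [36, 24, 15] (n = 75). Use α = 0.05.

Expected = 25 each. χ² = Σ(O-E)²/E = 8.88. df = 2, critical value = 5.991. Reject H₀.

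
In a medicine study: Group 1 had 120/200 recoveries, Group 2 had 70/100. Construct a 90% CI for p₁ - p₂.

p̂₁ = 0.6, p̂₂ = 0.7. Difference = -0.1. CI = (-0.194, -0.006)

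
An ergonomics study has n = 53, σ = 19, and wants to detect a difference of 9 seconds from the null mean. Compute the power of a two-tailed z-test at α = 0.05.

SE = σ/√n = 19/√53 = 2.61. Non-centrality λ = d/SE = 9/2.61 = 3.448. Power ≈ Φ(λ - z_{α/2}) = Φ(3.448 - 1.96) = Φ(1.488) = 0.932.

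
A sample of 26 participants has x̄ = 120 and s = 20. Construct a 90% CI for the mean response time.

CI = x̄ ± t*(s/√n) = 120 ± 1.708(20/√26) = (113.3, 126.7)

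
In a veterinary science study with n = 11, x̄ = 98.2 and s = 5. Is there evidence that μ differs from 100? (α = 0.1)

t = (x̄ - μ₀)/(s/√n) = (98.2 - 100)/(5/√11) = -1.194. df = 10, critical t = ±1.812. Fail to reject H₀.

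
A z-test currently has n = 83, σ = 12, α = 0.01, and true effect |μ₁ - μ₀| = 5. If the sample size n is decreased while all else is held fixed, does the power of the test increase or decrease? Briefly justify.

Power decreases: a smaller n inflates the standard error σ/√n, pulling the sampling distribution under H₁ back toward the critical value.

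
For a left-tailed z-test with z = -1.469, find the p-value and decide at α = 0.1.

p = P(Z < -1.469) = Φ(-1.469) ≈ 0.0709. Since p < 0.1, reject H₀ (significant) at α = 0.1.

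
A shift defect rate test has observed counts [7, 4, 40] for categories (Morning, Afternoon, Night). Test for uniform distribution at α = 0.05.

Expected = 17 each. χ² = Σ(O-E)²/E = 46.941. df = 2, critical value = 5.991. Reject H₀.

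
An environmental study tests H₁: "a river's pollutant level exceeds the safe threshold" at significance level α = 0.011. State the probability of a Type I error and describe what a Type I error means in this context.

P(Type I error) = α = 0.011. A Type I error is rejecting H₀ when H₀ is actually true (false positive) — here, concluding that a river's pollutant level exceeds the safe threshold when in fact this is not the case. Consequence: shutting down a compliant factory unnecessarily.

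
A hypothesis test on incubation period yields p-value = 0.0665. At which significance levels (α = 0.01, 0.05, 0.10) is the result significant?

p = 0.0665. Significant at: α = 0.1.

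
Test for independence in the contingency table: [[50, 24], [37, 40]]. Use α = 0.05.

χ² = 5.885. df = 1, critical = 3.841. Reject H₀. Variables are dependent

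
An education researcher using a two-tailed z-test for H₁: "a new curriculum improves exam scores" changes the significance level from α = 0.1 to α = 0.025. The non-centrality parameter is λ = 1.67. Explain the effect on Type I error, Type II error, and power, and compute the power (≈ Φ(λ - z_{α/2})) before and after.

Decreasing α from 0.1 to 0.025:
• Type I error rate decreases (α is the Type I rate by definition).
• Critical value moves from z_{α/2} = 1.645 to 2.241, so power = Φ(λ - z_{α/2}) goes from Φ(1.67 - 1.645) = 0.51 to Φ(1.67 - 2.241) = 0.284.
• Type II error rate β = 1 - power therefore increases (0.49 → 0.716).
Appropriate when false positives are costly — here, adopting a curriculum that gives no real benefit — disruption for nothing.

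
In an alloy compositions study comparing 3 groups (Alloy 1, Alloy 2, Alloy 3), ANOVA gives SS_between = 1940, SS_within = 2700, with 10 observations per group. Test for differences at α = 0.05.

df_between = 2, df_within = 27. F = MS_between/MS_within = 970.0/100.0 = 9.7. F_crit ≈ 3.354. Reject H₀. At least one mean differs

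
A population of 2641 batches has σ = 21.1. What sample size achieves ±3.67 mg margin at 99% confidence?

Without FPC: n₀ = (2.576×21.1/3.67)² = 219.343. With FPC: n = n₀N/(n₀+N-1) = 202.6 → n = 203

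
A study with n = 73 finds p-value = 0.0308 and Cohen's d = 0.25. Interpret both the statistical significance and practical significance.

Statistically significant (p = 0.0308 < 0.05). Cohen's d = 0.25 indicates a small effect size. Both statistical and practical significance should be considered.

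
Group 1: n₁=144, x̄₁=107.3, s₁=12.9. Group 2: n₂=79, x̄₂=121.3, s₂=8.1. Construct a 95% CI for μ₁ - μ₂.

Difference = -14.0. SE = √(12.9²/144 + 8.1²/79) = 1.409. CI = (-16.76, -11.24)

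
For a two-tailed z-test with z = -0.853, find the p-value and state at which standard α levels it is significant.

p = 2·P(Z > |-0.853|) = 2·(1 - Φ(0.853)) ≈ 0.3937. Not significant at any standard level.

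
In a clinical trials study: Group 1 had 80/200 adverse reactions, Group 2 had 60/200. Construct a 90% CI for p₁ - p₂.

p̂₁ = 0.4, p̂₂ = 0.3. Difference = 0.1. CI = (0.022, 0.178)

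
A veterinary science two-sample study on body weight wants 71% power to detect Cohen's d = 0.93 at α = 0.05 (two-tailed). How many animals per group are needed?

z_{α/2} = 1.96, z_β = Φ⁻¹(0.71) = 0.553. For large effect (d = 0.93): n per group = 2(z_{α/2} + z_β)²/d² = 2(1.96 + 0.553)²/0.93² = 14.6 → 15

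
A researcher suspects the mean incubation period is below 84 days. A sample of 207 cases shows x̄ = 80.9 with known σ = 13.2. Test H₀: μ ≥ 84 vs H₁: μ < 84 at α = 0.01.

z = -3.379. Critical value: -2.33. Reject H₀.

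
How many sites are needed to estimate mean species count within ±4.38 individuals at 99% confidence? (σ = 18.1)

n = (z*σ/E)² = (2.576×18.1/4.38)² = 113.3 → n = 114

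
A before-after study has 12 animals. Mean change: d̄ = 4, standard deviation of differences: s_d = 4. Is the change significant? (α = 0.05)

t = d̄/(s_d/√n) = 4/(4/√12) = 3.464. df = 11, critical t = ±2.201. Reject H₀.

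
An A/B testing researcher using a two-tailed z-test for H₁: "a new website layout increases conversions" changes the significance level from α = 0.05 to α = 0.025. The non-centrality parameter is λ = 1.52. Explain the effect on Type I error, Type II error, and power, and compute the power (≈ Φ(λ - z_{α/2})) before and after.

Decreasing α from 0.05 to 0.025:
• Type I error rate decreases (α is the Type I rate by definition).
• Critical value moves from z_{α/2} = 1.96 to 2.241, so power = Φ(λ - z_{α/2}) goes from Φ(1.52 - 1.96) = 0.33 to Φ(1.52 - 2.241) = 0.235.
• Type II error rate β = 1 - power therefore increases (0.67 → 0.765).
Appropriate when false positives are costly — here, rolling out a layout that doesn't actually help — wasted engineering effort.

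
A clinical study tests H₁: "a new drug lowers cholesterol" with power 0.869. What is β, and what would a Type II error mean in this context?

β = 1 - power = 1 - 0.869 = 0.131. A Type II error is failing to reject H₀ when H₀ is false (false negative) — here, failing to conclude that a new drug lowers cholesterol when in fact it is true. Consequence: shelving an effective drug — patients miss out on a treatment that would have helped.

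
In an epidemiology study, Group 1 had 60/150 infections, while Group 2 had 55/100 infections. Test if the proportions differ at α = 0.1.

p̂₁ = 0.4, p̂₂ = 0.55, pooled p̂ = 0.46. z = -2.331. Critical: ±1.645. Reject H₀.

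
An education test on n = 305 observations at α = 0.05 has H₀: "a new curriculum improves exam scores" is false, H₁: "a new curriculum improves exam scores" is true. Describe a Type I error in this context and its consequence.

Type I error: rejecting H₀ when it is true — concluding that a new curriculum improves exam scores when in fact it is not. Consequence: adopting a curriculum that gives no real benefit — disruption for nothing.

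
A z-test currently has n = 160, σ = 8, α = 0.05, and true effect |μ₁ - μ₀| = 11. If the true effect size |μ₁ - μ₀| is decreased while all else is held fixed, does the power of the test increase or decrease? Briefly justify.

Power decreases: a smaller true effect decreases the non-centrality λ = |μ₁ - μ₀|/(σ/√n).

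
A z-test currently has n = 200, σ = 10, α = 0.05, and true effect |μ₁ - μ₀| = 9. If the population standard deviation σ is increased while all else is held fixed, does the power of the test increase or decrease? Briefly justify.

Power decreases: a larger σ inflates the standard error σ/√n, pulling the sampling distribution under H₁ back toward the critical value.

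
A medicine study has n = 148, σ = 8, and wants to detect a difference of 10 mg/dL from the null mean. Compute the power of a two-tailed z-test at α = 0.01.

SE = σ/√n = 8/√148 = 0.658. Non-centrality λ = d/SE = 10/0.658 = 15.207. Power ≈ Φ(λ - z_{α/2}) = Φ(15.207 - 2.576) = Φ(12.631) = 1.0.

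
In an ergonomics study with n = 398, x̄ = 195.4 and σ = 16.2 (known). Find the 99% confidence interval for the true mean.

CI = x̄ ± z*(σ/√n) = 195.4 ± 2.576(16.2/√398) = 195.4 ± 2.09 = (193.31, 197.49)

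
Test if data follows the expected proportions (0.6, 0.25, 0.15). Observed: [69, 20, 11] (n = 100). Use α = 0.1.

Expected: [60.0, 25.0, 15.0]. χ² = 3.417. df = 2, critical = 4.605. Fail to reject H₀.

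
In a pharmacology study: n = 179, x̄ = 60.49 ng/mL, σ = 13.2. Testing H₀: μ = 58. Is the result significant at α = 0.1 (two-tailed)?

z = (60.49 - 58)/(13.2/√179) = 2.524. Since |z| > 1.645, significant at α = 0.1.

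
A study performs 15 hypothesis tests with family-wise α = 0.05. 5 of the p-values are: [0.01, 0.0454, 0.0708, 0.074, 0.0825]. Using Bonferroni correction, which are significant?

Bonferroni α = 0.05/15 = 0.00333. None of the given p-values are significant.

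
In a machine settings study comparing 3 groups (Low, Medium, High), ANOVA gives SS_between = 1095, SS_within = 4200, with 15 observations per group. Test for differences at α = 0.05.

df_between = 2, df_within = 42. F = MS_between/MS_within = 547.5/100.0 = 5.475. F_crit ≈ 3.22. Reject H₀. At least one mean differs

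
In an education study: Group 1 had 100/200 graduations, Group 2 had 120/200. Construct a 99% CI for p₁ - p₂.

p̂₁ = 0.5, p̂₂ = 0.6. Difference = -0.1. CI = (-0.228, 0.028)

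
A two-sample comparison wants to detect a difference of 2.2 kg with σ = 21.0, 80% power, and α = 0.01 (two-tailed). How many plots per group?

n per group = 2(z_α/2 + z_β)²σ²/d² = 2×(2.576 + 0.84)²×21.0²/2.2² = 2126.5 → n = 2127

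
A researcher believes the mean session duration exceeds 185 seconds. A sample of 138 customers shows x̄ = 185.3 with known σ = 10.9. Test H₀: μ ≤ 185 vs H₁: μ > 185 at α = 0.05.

z = 0.323. Critical value: 1.645. Fail to reject H₀.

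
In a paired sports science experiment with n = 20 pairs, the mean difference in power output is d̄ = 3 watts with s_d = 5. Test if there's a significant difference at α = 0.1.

t = d̄/(s_d/√n) = 3/(5/√20) = 2.683. df = 19, critical t = ±1.729. Reject H₀.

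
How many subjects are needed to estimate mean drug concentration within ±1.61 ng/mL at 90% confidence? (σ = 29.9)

n = (z*σ/E)² = (1.645×29.9/1.61)² = 933.3 → n = 934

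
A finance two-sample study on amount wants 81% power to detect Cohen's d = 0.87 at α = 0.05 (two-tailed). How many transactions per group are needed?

z_{α/2} = 1.96, z_β = Φ⁻¹(0.81) = 0.878. For large effect (d = 0.87): n per group = 2(z_{α/2} + z_β)²/d² = 2(1.96 + 0.878)²/0.87² = 21.3 → 22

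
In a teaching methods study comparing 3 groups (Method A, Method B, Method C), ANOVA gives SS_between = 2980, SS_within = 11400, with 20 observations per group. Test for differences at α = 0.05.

df_between = 2, df_within = 57. F = MS_between/MS_within = 1490.0/200.0 = 7.45. F_crit ≈ 3.159. Reject H₀. At least one mean differs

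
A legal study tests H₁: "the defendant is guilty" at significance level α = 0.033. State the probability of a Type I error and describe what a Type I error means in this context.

P(Type I error) = α = 0.033. A Type I error is rejecting H₀ when H₀ is actually true (false positive) — here, concluding that the defendant is guilty when in fact this is not the case. Consequence: convicting an innocent person.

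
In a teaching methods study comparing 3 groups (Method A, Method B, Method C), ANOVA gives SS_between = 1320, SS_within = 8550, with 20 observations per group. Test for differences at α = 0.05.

df_between = 2, df_within = 57. F = MS_between/MS_within = 660.0/150.0 = 4.4. F_crit ≈ 3.159. Reject H₀. At least one mean differs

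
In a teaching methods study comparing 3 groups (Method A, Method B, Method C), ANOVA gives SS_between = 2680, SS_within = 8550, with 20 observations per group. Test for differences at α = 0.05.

df_between = 2, df_within = 57. F = MS_between/MS_within = 1340.0/150.0 = 8.933. F_crit ≈ 3.159. Reject H₀. At least one mean differs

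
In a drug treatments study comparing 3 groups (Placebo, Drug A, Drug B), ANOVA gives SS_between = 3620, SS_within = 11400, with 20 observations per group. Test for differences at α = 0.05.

df_between = 2, df_within = 57. F = MS_between/MS_within = 1810.0/200.0 = 9.05. F_crit ≈ 3.159. Reject H₀. At least one mean differs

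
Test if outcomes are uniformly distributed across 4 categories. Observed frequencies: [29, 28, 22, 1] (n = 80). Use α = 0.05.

Expected = 20 each. χ² = Σ(O-E)²/E = 25.5. df = 3, critical value = 7.815. Reject H₀.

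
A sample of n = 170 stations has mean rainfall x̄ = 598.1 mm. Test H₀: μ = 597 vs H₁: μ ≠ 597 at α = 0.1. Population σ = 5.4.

z = (x̄ - μ₀)/(σ/√n) = (598.1 - 597)/(5.4/√170) = 2.656. Critical value: ±1.645. Since |2.656| > 1.645, Reject H₀.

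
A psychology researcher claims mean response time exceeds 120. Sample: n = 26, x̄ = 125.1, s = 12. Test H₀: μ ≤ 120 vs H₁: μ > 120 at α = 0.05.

t = (125.1 - 120)/(12/√26) = 2.167, df = 25. Critical t = 1.708. Reject H₀.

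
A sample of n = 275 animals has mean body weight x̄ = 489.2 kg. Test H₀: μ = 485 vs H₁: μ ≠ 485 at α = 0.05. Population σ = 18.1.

z = (x̄ - μ₀)/(σ/√n) = (489.2 - 485)/(18.1/√275) = 3.848. Critical value: ±1.96. Since |3.848| > 1.96, Reject H₀.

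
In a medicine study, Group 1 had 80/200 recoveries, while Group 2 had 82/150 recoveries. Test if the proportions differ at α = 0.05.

p̂₁ = 0.4, p̂₂ = 0.547, pooled p̂ = 0.463. z = -2.723. Critical: ±1.96. Reject H₀.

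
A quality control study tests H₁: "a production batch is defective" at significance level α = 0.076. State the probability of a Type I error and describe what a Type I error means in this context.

P(Type I error) = α = 0.076. A Type I error is rejecting H₀ when H₀ is actually true (false positive) — here, concluding that a production batch is defective when in fact this is not the case. Consequence: scrapping a good batch — wasted material and cost for no reason.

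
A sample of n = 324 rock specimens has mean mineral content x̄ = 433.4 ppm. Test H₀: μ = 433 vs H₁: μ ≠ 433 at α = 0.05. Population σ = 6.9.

z = (x̄ - μ₀)/(σ/√n) = (433.4 - 433)/(6.9/√324) = 1.043. Critical value: ±1.96. Since |1.043| ≤ 1.96, Fail to reject H₀.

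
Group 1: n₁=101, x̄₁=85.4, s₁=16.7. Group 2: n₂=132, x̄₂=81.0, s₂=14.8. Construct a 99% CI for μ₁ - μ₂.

Difference = 4.4. SE = √(16.7²/101 + 14.8²/132) = 2.103. CI = (-1.02, 9.82)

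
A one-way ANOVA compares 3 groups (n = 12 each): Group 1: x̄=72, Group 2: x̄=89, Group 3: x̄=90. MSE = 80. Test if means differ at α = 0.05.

Grand mean = 83.67. SS_between = 2456.0, MS_between = 1228.0. F = 15.35, F_crit ≈ 3.285. Reject H₀.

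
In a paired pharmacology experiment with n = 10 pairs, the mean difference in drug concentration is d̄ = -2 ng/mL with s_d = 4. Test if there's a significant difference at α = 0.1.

t = d̄/(s_d/√n) = -2/(4/√10) = -1.581. df = 9, critical t = ±1.833. Fail to reject H₀.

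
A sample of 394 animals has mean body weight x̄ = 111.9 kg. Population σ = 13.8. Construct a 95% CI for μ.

CI = x̄ ± z*(σ/√n) = 111.9 ± 1.96(13.8/√394) = 111.9 ± 1.36 = (110.54, 113.26)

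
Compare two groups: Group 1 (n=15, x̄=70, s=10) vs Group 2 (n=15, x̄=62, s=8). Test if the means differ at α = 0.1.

Pooled sp = 9.06. t = 2.419, df = 28. Critical t = ±1.701. Reject H₀.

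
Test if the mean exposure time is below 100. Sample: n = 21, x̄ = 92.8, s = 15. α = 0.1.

t = (92.8 - 100)/(15/√21) = -2.2, df = 20. Critical t = -1.325. Reject H₀.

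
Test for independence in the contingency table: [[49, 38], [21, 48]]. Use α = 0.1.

χ² = 10.425. df = 1, critical = 2.706. Reject H₀. Variables are dependent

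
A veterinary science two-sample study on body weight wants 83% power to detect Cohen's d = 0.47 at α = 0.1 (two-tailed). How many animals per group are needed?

z_{α/2} = 1.645, z_β = Φ⁻¹(0.83) = 0.954. For small effect (d = 0.47): n per group = 2(z_{α/2} + z_β)²/d² = 2(1.645 + 0.954)²/0.47² = 61.2 → 62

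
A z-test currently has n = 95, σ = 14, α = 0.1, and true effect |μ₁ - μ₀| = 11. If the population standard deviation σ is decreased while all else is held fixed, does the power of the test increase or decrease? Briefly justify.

Power increases: a smaller σ shrinks the standard error σ/√n, moving the sampling distribution under H₁ further from the critical value.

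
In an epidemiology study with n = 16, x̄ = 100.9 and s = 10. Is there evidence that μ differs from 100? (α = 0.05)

t = (x̄ - μ₀)/(s/√n) = (100.9 - 100)/(10/√16) = 0.36. df = 15, critical t = ±2.131. Fail to reject H₀.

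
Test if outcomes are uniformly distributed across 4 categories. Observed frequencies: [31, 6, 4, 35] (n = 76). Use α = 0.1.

Expected = 19 each. χ² = Σ(O-E)²/E = 41.789. df = 3, critical value = 6.251. Reject H₀.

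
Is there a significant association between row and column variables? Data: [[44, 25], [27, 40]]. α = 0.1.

χ² = 7.504. df = 1, critical = 2.706. Reject H₀. Variables are dependent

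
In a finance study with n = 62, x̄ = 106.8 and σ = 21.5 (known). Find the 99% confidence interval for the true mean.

CI = x̄ ± z*(σ/√n) = 106.8 ± 2.576(21.5/√62) = 106.8 ± 7.03 = (99.77, 113.83)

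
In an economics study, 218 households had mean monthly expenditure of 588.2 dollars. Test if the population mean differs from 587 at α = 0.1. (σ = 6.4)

z = (x̄ - μ₀)/(σ/√n) = (588.2 - 587)/(6.4/√218) = 2.768. Critical value: ±1.645. Since |2.768| > 1.645, Reject H₀.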